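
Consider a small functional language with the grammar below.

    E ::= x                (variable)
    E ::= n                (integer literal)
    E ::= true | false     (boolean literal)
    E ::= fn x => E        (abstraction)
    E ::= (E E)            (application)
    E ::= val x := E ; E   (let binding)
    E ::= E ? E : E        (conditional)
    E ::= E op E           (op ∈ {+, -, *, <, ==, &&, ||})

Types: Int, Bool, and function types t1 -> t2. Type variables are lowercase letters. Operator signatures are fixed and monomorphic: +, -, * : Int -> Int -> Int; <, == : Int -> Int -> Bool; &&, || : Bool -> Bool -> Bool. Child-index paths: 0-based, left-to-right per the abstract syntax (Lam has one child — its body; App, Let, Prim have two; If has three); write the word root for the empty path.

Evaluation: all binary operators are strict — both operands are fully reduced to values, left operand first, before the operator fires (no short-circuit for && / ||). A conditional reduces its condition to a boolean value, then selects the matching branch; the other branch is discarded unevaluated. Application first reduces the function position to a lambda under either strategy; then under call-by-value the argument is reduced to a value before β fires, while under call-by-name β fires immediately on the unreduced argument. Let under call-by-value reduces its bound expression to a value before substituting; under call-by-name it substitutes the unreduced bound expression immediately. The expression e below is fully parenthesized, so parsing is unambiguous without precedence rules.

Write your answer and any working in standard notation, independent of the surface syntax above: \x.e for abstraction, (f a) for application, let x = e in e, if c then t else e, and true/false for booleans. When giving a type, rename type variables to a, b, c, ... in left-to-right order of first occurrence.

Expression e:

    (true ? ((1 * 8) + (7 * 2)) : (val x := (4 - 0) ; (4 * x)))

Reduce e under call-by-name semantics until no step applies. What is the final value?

Answer: 22

Working:
step 0: (if true then ((1 * 8) + (7 * 2)) else (let x = (4 - 0) in (4 * x)))
step 1: [if@root] ((1 * 8) + (7 * 2))
step 2: [delta@0] (8 + (7 * 2))
step 3: [delta@1] (8 + 14)
step 4: [delta@root] 22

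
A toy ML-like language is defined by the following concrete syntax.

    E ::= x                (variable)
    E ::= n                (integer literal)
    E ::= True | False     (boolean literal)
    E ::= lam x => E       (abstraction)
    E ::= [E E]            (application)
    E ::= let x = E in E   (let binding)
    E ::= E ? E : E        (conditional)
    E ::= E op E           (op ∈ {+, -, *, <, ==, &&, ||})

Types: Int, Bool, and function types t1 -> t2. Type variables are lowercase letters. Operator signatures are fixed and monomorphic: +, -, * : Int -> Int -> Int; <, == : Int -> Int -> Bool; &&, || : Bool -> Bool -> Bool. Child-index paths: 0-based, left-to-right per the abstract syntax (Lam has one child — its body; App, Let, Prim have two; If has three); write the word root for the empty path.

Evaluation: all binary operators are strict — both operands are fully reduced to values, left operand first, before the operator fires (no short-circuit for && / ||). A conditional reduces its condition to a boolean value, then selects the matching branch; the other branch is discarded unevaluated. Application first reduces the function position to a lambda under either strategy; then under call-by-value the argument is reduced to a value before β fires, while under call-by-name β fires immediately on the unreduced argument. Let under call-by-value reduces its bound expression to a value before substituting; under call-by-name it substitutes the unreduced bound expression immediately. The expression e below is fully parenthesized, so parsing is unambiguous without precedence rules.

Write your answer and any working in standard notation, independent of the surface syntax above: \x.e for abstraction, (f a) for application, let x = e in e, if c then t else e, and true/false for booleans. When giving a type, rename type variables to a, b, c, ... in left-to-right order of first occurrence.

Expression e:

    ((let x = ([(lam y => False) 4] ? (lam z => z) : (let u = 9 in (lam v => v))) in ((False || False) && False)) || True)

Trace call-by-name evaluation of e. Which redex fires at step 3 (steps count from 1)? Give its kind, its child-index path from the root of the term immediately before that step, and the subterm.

Answer: delta at 0 : (false && false)

Working:
step 0: ((let x = (if ((\y.false) 4) then (\z.z) else (let u = 9 in (\v.v))) in ((false || false) && false)) || true)
step 1: [let@0] (((false || false) && false) || true)
step 2: [delta@0.0] ((false && false) || true)
step 3: [delta@0] (false || true)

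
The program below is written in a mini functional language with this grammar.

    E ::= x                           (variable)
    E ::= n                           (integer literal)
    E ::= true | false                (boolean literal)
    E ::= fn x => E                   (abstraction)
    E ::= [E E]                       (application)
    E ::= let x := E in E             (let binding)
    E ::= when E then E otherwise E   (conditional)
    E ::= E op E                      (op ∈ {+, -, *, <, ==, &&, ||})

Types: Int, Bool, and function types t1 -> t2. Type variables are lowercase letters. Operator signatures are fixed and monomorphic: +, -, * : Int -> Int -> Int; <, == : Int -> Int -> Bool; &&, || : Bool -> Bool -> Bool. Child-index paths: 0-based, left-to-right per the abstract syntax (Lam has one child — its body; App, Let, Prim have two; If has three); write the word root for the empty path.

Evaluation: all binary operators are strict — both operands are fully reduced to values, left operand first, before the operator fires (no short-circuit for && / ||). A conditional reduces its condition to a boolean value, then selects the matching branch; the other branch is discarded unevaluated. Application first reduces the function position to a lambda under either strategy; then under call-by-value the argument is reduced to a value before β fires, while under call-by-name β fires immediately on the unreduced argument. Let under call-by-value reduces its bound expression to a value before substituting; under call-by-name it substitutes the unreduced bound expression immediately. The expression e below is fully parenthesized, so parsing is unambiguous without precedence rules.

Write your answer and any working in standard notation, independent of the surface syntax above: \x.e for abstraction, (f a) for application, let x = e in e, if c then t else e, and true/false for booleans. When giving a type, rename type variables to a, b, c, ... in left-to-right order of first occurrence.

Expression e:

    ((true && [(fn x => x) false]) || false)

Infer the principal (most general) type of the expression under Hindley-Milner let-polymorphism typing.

Working:
  unify Bool ~ Bool
x : a
\x._ : a -> a
  unify a -> a ~ Bool -> b
  unify a ~ Bool
  unify Bool ~ b
_ _ : Bool
  unify Bool ~ Bool
  unify Bool ~ Bool
  unify Bool ~ Bool

Answer: Bool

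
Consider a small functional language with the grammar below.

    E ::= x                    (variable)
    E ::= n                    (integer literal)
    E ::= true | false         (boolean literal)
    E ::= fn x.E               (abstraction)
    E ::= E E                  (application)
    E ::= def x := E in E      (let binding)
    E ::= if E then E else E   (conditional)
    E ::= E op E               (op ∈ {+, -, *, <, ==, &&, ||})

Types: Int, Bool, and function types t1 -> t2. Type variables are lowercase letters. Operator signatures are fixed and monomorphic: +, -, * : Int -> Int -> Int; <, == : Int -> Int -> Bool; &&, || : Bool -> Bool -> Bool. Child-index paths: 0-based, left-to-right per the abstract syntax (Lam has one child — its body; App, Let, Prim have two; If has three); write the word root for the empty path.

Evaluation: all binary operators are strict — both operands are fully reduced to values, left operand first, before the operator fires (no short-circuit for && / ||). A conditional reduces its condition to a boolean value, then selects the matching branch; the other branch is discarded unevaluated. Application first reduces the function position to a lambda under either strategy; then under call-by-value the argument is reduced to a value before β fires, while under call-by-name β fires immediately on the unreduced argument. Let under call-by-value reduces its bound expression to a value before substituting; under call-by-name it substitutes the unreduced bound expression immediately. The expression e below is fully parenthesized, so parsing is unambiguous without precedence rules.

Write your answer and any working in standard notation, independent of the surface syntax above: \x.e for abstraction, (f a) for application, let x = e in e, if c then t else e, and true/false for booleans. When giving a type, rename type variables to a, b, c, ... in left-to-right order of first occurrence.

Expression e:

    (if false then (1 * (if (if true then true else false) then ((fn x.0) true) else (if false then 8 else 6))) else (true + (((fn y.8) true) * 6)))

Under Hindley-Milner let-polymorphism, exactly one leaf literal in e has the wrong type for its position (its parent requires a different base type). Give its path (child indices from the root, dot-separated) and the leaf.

Working:
  unify Bool ~ Bool
  unify Int ~ Int
  unify Bool ~ Bool
  unify Bool ~ Bool
  unify Bool ~ Bool
\x._ : a -> Int
  unify a -> Int ~ Bool -> b
  unify a ~ Bool
  unify Int ~ b
_ _ : Int
  unify Bool ~ Bool
  unify Int ~ Int
  unify Int ~ Int
  unify Int ~ Int
  unify Bool ~ Int
  FAIL: mismatch Bool ~ Int

Answer: 2.0 : true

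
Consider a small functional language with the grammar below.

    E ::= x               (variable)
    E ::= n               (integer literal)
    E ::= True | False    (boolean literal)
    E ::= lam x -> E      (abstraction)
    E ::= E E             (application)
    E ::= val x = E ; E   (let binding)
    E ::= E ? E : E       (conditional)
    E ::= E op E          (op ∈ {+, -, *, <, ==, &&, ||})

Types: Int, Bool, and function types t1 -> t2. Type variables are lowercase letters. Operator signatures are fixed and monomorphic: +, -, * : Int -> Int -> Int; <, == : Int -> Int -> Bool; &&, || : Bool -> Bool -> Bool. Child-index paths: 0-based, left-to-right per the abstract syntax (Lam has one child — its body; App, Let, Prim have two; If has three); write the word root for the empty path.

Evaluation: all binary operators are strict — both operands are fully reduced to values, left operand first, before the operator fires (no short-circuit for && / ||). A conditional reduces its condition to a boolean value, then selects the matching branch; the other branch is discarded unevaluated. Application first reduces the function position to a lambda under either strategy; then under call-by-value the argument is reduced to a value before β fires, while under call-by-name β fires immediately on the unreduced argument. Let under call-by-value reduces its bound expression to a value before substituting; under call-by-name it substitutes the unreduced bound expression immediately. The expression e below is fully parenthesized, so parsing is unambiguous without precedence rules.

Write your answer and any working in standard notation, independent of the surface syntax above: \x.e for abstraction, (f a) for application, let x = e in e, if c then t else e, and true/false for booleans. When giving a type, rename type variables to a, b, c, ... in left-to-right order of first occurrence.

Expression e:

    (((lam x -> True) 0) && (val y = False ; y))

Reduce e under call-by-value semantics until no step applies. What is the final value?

Answer: false

Derivation:
step 0: (((\x.true) 0) && (let y = false in y))
step 1: [beta@0] (true && (let y = false in y))
step 2: [let@1] (true && false)
step 3: [delta@root] false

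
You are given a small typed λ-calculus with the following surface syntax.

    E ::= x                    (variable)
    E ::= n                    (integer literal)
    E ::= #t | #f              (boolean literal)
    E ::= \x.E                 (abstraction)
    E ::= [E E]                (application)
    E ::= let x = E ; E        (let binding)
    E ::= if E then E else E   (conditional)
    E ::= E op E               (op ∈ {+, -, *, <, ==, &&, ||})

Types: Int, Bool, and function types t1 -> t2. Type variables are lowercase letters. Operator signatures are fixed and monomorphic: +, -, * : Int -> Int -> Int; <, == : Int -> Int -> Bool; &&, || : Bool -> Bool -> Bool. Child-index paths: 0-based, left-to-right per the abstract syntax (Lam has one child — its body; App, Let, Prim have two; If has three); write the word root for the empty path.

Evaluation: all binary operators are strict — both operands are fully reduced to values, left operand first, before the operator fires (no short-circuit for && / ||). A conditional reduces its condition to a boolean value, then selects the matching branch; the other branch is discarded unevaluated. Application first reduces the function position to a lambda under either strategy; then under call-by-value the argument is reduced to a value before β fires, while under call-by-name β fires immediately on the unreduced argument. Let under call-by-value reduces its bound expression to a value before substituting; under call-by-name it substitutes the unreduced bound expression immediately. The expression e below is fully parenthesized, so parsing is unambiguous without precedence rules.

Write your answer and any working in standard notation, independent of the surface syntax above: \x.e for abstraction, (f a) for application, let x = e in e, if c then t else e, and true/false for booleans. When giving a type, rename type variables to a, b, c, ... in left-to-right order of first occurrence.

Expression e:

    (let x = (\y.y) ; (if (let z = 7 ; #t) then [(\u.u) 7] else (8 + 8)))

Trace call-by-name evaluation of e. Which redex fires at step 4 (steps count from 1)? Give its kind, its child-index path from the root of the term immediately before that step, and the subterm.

Working:
step 0: (let x = (\y.y) in (if (let z = 7 in true) then ((\u.u) 7) else (8 + 8)))
step 1: [let@root] (if (let z = 7 in true) then ((\u.u) 7) else (8 + 8))
step 2: [let@0] (if true then ((\u.u) 7) else (8 + 8))
step 3: [if@root] ((\u.u) 7)
step 4: [beta@root] 7

Answer: beta at root : ((\u.u) 7)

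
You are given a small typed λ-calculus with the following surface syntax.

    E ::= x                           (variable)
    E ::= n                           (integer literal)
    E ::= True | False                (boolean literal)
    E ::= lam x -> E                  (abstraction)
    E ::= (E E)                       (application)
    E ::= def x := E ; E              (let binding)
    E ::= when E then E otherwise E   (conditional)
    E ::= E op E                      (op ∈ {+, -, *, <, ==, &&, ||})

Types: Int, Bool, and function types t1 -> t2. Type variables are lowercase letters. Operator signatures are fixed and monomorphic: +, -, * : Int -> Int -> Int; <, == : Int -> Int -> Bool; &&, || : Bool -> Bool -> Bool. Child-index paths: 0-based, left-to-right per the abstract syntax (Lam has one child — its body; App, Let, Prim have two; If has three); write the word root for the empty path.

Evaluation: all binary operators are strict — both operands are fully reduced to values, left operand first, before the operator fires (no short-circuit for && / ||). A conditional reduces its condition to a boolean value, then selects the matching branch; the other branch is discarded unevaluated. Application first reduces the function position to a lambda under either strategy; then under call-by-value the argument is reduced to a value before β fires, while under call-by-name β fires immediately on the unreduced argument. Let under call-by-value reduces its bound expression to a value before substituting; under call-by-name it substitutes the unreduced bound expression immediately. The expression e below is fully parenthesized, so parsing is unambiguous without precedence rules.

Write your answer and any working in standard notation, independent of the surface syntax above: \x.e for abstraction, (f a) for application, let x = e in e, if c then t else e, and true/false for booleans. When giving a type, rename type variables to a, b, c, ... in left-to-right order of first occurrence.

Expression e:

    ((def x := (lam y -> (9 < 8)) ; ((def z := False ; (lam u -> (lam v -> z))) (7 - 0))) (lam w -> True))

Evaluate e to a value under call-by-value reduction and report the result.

Answer: false

Working:
step 0: ((let x = (\y.(9 < 8)) in ((let z = false in (\u.(\v.z))) (7 - 0))) (\w.true))
step 1: [let@0] (((let z = false in (\u.(\v.z))) (7 - 0)) (\w.true))
step 2: [let@0.0] (((\u.(\v.false)) (7 - 0)) (\w.true))
step 3: [delta@0.1] (((\u.(\v.false)) 7) (\w.true))
step 4: [beta@0] ((\v.false) (\w.true))
step 5: [beta@root] false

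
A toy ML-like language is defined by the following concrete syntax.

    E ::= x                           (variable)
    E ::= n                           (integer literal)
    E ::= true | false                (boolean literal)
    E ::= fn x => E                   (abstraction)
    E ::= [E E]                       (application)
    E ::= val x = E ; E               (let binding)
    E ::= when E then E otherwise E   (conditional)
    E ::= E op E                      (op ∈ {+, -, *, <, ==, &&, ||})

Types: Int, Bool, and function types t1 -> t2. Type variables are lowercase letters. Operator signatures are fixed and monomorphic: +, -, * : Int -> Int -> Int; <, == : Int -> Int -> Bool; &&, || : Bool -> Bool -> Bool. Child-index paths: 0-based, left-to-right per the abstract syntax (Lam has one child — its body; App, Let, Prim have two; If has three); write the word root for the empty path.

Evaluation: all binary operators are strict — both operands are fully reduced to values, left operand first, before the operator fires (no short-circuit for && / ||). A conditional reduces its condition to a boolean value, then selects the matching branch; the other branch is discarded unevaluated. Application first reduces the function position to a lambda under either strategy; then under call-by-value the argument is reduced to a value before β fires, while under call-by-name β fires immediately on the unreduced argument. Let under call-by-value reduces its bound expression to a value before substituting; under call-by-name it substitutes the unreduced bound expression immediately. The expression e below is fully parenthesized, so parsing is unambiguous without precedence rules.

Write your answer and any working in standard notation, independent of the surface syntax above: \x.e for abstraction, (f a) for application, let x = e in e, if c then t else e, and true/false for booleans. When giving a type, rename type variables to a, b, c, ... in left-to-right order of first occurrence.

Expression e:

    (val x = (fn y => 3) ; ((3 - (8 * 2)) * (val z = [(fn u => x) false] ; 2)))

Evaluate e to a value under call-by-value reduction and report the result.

Derivation:
step 0: (let x = (\y.3) in ((3 - (8 * 2)) * (let z = ((\u.x) false) in 2)))
step 1: [let@root] ((3 - (8 * 2)) * (let z = ((\u.(\y.3)) false) in 2))
step 2: [delta@0.1] ((3 - 16) * (let z = ((\u.(\y.3)) false) in 2))
step 3: [delta@0] (-13 * (let z = ((\u.(\y.3)) false) in 2))
step 4: [beta@1.0] (-13 * (let z = (\y.3) in 2))
step 5: [let@1] (-13 * 2)
step 6: [delta@root] -26

Answer: -26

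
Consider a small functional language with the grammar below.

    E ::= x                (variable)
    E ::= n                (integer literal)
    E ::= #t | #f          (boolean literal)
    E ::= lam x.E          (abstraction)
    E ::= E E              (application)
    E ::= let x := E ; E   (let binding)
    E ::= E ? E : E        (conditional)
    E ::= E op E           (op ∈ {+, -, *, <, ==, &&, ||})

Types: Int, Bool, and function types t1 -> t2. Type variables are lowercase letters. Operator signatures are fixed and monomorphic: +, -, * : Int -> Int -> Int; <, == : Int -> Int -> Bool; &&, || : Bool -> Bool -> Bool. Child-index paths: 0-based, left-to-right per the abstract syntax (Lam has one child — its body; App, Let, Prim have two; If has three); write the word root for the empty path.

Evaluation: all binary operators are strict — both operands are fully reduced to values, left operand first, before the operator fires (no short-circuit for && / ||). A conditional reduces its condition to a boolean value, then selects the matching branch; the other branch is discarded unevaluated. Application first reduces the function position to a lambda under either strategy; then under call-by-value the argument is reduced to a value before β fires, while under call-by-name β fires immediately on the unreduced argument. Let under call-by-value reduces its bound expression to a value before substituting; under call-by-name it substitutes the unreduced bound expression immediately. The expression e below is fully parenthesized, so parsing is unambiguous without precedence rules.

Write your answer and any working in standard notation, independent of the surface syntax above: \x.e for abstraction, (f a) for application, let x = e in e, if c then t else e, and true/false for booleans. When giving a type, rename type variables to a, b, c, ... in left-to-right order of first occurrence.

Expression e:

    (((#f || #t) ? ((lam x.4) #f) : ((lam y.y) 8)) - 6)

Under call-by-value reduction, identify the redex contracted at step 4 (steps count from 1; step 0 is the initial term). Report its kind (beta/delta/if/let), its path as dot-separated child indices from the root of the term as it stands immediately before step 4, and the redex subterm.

Derivation:
step 0: ((if (false || true) then ((\x.4) false) else ((\y.y) 8)) - 6)
step 1: [delta@0.0] ((if true then ((\x.4) false) else ((\y.y) 8)) - 6)
step 2: [if@0] (((\x.4) false) - 6)
step 3: [beta@0] (4 - 6)
step 4: [delta@root] -2

Answer: delta at root : (4 - 6)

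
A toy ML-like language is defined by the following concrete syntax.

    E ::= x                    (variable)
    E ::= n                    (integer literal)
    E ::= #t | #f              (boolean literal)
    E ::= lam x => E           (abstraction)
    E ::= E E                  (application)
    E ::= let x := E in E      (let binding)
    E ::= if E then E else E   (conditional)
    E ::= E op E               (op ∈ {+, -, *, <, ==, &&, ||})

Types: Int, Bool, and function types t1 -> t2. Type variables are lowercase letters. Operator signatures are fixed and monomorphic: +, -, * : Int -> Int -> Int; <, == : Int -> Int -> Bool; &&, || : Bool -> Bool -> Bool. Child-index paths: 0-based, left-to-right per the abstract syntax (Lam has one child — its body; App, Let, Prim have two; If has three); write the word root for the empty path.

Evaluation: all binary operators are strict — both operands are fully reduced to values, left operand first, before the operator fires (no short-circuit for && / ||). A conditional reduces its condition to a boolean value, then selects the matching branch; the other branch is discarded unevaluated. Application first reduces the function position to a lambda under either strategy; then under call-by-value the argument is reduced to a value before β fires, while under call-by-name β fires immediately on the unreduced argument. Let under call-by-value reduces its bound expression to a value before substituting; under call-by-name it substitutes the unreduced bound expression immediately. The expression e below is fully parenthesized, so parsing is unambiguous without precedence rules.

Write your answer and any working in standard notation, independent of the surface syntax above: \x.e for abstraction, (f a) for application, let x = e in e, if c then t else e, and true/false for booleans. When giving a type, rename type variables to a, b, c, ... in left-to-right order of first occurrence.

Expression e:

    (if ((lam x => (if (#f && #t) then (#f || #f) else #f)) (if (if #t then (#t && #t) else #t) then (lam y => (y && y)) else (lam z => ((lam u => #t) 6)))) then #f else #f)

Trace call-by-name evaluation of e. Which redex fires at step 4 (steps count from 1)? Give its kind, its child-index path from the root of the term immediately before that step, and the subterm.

Working:
step 0: (if ((\x.(if (false && true) then (false || false) else false)) (if (if true then (true && true) else true) then (\y.(y && y)) else (\z.((\u.true) 6)))) then false else false)
step 1: [beta@0] (if (if (false && true) then (false || false) else false) then false else false)
step 2: [delta@0.0] (if (if false then (false || false) else false) then false else false)
step 3: [if@0] (if false then false else false)
step 4: [if@root] false

Answer: if at root : (if false then false else false)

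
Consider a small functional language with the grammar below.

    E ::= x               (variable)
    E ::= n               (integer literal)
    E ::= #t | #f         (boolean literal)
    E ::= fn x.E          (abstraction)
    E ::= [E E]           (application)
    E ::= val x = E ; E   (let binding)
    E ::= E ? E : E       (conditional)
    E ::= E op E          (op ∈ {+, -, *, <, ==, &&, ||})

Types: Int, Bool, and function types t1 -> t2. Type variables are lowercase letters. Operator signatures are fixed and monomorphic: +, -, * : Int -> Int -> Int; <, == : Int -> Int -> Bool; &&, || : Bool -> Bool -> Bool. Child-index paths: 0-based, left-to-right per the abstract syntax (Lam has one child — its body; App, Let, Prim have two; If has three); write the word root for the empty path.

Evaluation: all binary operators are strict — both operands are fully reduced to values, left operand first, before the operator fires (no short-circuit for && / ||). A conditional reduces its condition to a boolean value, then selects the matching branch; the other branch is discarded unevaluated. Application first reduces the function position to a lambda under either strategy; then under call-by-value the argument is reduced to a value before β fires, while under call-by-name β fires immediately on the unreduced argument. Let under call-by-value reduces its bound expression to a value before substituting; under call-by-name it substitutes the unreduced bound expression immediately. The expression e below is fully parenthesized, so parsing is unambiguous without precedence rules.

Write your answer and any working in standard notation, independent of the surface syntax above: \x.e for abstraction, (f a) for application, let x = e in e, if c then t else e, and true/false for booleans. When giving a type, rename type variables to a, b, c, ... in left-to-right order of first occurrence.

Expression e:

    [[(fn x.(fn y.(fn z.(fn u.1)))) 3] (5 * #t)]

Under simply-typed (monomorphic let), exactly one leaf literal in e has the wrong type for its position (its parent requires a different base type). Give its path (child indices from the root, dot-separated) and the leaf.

Working:
\u._ : d -> Int
\z._ : c -> d -> Int
\y._ : b -> c -> d -> Int
\x._ : a -> b -> c -> d -> Int
  unify a -> b -> c -> d -> Int ~ Int -> e
  unify a ~ Int
  unify b -> c -> d -> Int ~ e
_ _ : b -> c -> d -> Int
  unify Int ~ Int
  unify Bool ~ Int
  FAIL: mismatch Bool ~ Int

Answer: 1.1 : true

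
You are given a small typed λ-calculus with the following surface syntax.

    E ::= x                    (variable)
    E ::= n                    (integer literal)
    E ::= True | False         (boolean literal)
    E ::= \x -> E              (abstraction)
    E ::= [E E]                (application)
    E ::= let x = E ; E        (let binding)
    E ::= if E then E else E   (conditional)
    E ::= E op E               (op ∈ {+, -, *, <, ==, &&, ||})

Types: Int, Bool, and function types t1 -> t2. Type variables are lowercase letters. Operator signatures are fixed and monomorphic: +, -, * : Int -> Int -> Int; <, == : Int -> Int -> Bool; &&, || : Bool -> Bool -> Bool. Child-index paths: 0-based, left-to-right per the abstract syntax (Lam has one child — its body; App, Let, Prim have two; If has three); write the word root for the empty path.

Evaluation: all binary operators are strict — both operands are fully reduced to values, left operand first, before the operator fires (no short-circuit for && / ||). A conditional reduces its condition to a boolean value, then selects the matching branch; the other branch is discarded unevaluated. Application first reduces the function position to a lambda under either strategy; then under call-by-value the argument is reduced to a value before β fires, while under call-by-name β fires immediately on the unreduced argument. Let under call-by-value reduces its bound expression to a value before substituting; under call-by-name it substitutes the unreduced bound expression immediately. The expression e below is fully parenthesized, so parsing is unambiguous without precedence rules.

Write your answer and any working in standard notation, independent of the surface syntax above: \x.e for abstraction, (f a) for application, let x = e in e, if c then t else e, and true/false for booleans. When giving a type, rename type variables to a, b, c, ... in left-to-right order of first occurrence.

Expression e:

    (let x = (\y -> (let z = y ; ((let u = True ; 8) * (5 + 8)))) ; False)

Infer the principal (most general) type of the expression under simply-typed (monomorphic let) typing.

Derivation:
y : a
let z : a
let u : Bool
  unify Int ~ Int
  unify Int ~ Int
  unify Int ~ Int
  unify Int ~ Int
\y._ : a -> Int
let x : a -> Int

Answer: Bool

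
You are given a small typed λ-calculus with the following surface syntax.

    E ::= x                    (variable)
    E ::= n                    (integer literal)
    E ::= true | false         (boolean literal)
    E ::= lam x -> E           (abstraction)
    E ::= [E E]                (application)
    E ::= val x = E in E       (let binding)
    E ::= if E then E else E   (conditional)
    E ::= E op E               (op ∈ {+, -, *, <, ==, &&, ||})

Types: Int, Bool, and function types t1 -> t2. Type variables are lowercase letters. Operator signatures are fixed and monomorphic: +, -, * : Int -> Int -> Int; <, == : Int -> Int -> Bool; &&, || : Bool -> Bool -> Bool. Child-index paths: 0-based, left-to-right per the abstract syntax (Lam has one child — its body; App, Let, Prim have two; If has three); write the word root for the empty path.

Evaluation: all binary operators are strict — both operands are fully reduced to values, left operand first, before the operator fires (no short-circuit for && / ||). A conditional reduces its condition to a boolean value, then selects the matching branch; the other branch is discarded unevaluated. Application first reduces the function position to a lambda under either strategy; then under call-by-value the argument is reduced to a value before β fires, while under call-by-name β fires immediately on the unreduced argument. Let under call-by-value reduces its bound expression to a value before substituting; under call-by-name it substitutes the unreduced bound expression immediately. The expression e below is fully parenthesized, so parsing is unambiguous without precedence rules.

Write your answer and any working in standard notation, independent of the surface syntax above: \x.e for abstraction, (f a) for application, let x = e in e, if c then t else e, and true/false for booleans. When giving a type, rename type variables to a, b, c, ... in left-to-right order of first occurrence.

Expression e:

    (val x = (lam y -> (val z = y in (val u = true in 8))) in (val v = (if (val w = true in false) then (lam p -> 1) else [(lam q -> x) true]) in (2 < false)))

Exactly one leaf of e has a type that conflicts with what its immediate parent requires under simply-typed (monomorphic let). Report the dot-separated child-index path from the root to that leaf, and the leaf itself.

Answer: 1.1.1 : false

Derivation:
y : a
let z : a
let u : Bool
\y._ : a -> Int
let x : a -> Int
let w : Bool
  unify Bool ~ Bool
\p._ : b -> Int
x : a -> Int
\q._ : c -> a -> Int
  unify c -> a -> Int ~ Bool -> d
  unify c ~ Bool
  unify a -> Int ~ d
_ _ : a -> Int
  unify b -> Int ~ a -> Int
  unify b ~ a
  unify Int ~ Int
let v : a -> Int
  unify Int ~ Int
  unify Bool ~ Int
  FAIL: mismatch Bool ~ Int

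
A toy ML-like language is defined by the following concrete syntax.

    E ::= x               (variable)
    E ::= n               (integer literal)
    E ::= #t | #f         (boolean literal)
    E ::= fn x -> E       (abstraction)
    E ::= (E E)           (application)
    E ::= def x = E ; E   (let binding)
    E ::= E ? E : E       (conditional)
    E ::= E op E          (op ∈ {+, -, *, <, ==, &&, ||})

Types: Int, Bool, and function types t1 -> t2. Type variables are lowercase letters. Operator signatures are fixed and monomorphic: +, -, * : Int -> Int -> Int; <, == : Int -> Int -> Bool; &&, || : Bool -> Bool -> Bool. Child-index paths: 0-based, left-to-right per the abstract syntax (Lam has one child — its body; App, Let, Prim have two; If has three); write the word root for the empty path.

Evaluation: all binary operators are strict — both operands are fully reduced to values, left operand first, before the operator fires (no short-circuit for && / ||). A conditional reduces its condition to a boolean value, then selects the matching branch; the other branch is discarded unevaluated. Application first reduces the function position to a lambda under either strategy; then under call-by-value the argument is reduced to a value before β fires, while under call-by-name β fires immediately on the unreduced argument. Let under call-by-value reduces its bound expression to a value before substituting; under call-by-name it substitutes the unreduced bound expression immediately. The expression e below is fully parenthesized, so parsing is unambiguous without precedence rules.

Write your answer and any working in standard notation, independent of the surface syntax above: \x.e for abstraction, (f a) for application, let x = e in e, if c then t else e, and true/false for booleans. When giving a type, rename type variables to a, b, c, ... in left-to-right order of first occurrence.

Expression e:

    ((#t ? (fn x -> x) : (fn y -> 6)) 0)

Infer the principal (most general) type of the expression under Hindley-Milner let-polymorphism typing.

Answer: Int

Derivation:
  unify Bool ~ Bool
x : a
\x._ : a -> a
\y._ : b -> Int
  unify a -> a ~ b -> Int
  unify a ~ b
  unify b ~ Int
  unify Int -> Int ~ Int -> c
  unify Int ~ Int
  unify Int ~ c
_ _ : Int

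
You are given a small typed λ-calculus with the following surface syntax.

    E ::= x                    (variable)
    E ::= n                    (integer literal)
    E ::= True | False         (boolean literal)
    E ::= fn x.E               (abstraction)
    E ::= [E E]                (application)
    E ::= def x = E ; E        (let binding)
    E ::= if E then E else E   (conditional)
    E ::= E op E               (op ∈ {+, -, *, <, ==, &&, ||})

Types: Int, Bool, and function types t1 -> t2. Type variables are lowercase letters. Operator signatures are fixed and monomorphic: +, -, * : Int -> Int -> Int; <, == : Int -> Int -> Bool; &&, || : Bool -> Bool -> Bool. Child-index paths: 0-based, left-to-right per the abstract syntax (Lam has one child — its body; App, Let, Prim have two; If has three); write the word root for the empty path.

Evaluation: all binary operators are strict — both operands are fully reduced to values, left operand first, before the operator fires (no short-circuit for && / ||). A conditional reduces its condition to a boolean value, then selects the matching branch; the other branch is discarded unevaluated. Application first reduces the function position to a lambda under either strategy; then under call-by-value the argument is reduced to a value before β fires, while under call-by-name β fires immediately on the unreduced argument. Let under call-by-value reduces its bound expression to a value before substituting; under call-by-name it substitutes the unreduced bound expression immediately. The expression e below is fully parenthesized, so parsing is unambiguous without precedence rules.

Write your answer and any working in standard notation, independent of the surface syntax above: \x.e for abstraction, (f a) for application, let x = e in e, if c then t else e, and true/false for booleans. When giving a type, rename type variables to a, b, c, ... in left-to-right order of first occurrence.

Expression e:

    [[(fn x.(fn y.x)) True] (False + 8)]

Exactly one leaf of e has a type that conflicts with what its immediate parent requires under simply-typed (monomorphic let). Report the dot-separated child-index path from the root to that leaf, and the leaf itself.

Derivation:
x : a
\y._ : b -> a
\x._ : a -> b -> a
  unify a -> b -> a ~ Bool -> c
  unify a ~ Bool
  unify b -> Bool ~ c
_ _ : b -> Bool
  unify Bool ~ Int
  FAIL: mismatch Bool ~ Int

Answer: 1.0 : false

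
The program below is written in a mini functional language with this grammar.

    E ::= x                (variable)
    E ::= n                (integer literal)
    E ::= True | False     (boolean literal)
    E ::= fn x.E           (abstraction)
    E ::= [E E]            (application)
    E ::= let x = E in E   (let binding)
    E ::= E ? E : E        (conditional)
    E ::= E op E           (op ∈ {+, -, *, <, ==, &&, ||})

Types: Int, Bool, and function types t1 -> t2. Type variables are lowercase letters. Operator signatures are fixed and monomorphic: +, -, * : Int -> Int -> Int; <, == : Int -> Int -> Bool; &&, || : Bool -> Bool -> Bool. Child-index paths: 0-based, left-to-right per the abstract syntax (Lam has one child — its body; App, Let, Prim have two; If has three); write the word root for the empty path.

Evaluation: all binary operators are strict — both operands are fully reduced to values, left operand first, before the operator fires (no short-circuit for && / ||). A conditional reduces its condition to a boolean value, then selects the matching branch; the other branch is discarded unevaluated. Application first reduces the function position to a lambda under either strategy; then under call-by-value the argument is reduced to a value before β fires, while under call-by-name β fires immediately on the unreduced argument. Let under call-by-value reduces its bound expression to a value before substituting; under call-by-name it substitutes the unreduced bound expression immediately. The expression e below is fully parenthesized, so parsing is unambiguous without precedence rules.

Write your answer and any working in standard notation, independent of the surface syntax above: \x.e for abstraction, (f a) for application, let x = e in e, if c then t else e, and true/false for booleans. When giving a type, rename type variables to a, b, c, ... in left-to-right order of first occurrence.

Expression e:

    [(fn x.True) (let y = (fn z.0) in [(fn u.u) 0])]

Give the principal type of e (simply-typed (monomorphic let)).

Working:
\x._ : a -> Bool
\z._ : b -> Int
let y : b -> Int
u : c
\u._ : c -> c
  unify c -> c ~ Int -> d
  unify c ~ Int
  unify Int ~ d
_ _ : Int
  unify a -> Bool ~ Int -> e
  unify a ~ Int
  unify Bool ~ e
_ _ : Bool

Answer: Bool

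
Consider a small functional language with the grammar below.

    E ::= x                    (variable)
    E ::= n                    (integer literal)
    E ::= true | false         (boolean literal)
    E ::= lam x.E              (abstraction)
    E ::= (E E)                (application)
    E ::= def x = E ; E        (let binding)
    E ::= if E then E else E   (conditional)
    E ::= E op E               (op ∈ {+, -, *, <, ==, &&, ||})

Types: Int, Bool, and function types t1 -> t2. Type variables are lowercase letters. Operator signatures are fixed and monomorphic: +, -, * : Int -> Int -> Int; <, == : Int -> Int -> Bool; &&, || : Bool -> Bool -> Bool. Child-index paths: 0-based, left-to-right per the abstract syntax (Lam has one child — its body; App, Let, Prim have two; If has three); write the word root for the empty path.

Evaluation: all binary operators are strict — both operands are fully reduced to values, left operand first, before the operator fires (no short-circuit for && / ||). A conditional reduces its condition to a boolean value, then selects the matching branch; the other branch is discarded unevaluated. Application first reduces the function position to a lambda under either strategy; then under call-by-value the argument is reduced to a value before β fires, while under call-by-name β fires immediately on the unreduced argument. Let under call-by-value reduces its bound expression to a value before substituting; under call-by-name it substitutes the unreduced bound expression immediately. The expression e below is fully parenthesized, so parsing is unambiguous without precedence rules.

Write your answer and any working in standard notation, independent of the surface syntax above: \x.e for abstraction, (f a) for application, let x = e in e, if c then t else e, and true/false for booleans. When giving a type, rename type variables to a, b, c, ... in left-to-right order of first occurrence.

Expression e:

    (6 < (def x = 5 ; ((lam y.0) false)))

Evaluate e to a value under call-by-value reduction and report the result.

Answer: false

Working:
step 0: (6 < (let x = 5 in ((\y.0) false)))
step 1: [let@1] (6 < ((\y.0) false))
step 2: [beta@1] (6 < 0)
step 3: [delta@root] false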